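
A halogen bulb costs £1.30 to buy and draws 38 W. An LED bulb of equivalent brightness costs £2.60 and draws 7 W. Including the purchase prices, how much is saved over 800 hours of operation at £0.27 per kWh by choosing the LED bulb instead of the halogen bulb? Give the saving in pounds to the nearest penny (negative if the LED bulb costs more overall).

£5.40

halogen bulb: £1.30 + (38/1000) kW × 800 h × £0.27 = £1.30 + £8.208 = £9.508
LED bulb: £2.60 + (7/1000) kW × 800 h × £0.27 = £2.60 + £1.512 = £4.112
Saving = £9.508 − £4.112 = £5.396 → £5.40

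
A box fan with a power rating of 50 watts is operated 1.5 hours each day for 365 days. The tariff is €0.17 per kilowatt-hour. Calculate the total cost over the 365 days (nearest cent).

Runtime = 1.5 h/day × 365 days = 547.5 h
Energy = 0.05 kW × 547.5 h = 27.375 kWh
Cost = 27.375 kWh × €0.17/kWh = €4.65

€4.65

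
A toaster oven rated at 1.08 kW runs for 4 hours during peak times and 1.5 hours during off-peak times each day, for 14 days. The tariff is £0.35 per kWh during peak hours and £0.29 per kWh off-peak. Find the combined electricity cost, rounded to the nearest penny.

£27.75

Peak energy = 1.08 kW × 4 h × 14 = 60.48 kWh
Off-peak energy = 1.08 kW × 1.5 h × 14 = 22.68 kWh
Cost = 60.48 × £0.35 + 22.68 × £0.29 = £21.168 + £6.5772 = £27.75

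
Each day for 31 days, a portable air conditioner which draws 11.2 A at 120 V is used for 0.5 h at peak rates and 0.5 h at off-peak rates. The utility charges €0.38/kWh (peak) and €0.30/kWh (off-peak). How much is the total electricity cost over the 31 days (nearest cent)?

Power = 11.2 A × 120 V = 1344 W = 1.344 kW
Peak energy = 1.344 kW × 0.5 h × 31 = 20.832 kWh
Off-peak energy = 1.344 kW × 0.5 h × 31 = 20.832 kWh
Cost = 20.832 × €0.38 + 20.832 × €0.30 = €7.91616 + €6.2496 = €14.17

€14.17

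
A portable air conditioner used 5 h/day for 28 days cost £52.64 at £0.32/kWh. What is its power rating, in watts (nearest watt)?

Energy = £52.64 ÷ £0.32/kWh = 164.5 kWh
Runtime = 5 h/day × 28 days = 140 h
Power = 164.5 kWh ÷ 140 h = 1.175 kW = 1175 W

1175 W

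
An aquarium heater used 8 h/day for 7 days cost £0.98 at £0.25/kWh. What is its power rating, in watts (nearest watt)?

70 W

Energy = £0.98 ÷ £0.25/kWh = 3.92 kWh
Runtime = 8 h/day × 7 days = 56 h
Power = 3.92 kWh ÷ 56 h = 0.07 kW = 70 W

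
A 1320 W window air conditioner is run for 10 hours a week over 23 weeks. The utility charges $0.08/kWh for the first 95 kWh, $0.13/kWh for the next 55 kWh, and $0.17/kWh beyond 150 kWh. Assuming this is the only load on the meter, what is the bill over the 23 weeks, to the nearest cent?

$40.86

Runtime = 10 h/week × 23 weeks = 230 h
Energy = 1.32 kW × 230 h = 303.6 kWh
Tier 1 (0–95 kWh): 95 × $0.08 = $7.6
Tier 2 (95–150 kWh): 55 × $0.13 = $7.15
Above 150 kWh: 153.6 × $0.17 = $26.112
Bill = $40.86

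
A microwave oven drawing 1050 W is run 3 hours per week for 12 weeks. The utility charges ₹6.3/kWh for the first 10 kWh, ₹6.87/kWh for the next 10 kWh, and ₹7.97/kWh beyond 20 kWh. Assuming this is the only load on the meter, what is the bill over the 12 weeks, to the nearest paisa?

₹273.57

Runtime = 3 h/week × 12 weeks = 36 h
Energy = 1.05 kW × 36 h = 37.8 kWh
Tier 1 (0–10 kWh): 10 × ₹6.3 = ₹63
Tier 2 (10–20 kWh): 10 × ₹6.87 = ₹68.7
Above 20 kWh: 17.8 × ₹7.97 = ₹141.866
Bill = ₹273.57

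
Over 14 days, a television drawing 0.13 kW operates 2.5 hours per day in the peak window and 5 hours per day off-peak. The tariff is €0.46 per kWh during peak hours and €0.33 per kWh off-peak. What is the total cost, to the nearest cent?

€5.10

Peak energy = 0.13 kW × 2.5 h × 14 = 4.55 kWh
Off-peak energy = 0.13 kW × 5 h × 14 = 9.1 kWh
Cost = 4.55 × €0.46 + 9.1 × €0.33 = €2.093 + €3.003 = €5.10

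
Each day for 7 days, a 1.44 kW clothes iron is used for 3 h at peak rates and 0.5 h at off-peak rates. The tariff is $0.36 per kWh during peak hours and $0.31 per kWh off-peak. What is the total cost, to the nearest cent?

$12.45

Peak energy = 1.44 kW × 3 h × 7 = 30.24 kWh
Off-peak energy = 1.44 kW × 0.5 h × 7 = 5.04 kWh
Cost = 30.24 × $0.36 + 5.04 × $0.31 = $10.8864 + $1.5624 = $12.45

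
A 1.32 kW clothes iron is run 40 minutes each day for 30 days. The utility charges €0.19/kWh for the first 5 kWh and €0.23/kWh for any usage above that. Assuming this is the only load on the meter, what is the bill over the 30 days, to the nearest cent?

€5.87

Runtime = 40 min × 30 = 1200 min = 20 h
Energy = 1.32 kW × 20 h = 26.4 kWh
Tier 1 (0–5 kWh): 5 × €0.19 = €0.95
Above 5 kWh: 21.4 × €0.23 = €4.922
Bill = €5.87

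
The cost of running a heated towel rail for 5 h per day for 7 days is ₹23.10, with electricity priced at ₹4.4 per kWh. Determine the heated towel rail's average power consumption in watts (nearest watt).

Energy = ₹23.10 ÷ ₹4.4/kWh = 5.25 kWh
Runtime = 5 h/day × 7 days = 35 h
Power = 5.25 kWh ÷ 35 h = 0.15 kW = 150 W

150 W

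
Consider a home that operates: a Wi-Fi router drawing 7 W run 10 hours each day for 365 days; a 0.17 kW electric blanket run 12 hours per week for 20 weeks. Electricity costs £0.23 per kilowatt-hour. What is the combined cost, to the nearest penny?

£15.26

Wi-Fi router: Runtime = 10 h/day × 365 days = 3650 h
Wi-Fi router: 0.007 kW × 3650 h = 25.55 kWh
electric blanket: Runtime = 12 h/week × 20 weeks = 240 h
electric blanket: 0.17 kW × 240 h = 40.8 kWh
Total energy = 66.35 kWh
Cost = 66.35 × £0.23 = £15.26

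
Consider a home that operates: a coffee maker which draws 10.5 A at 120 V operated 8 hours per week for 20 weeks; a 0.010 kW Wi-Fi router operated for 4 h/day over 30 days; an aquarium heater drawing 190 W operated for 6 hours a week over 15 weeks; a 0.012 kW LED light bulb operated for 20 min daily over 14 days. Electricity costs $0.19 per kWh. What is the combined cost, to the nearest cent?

coffee maker: Power = 10.5 A × 120 V = 1260 W = 1.26 kW
coffee maker: Runtime = 8 h/week × 20 weeks = 160 h
coffee maker: 1.26 kW × 160 h = 201.6 kWh
Wi-Fi router: Runtime = 4 h/day × 30 days = 120 h
Wi-Fi router: 0.01 kW × 120 h = 1.2 kWh
aquarium heater: Runtime = 6 h/week × 15 weeks = 90 h
aquarium heater: 0.19 kW × 90 h = 17.1 kWh
LED light bulb: Runtime = 20 min × 14 = 280 min = 4.666666… h
LED light bulb: 0.012 kW × 4.666666… h = 0.056 kWh
Total energy = 219.956 kWh
Cost = 219.956 × $0.19 = $41.79

$41.79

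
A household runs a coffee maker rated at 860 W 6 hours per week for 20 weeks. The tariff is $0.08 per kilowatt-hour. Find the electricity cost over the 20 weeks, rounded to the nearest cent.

$8.26

Runtime = 6 h/week × 20 weeks = 120 h
Energy = 0.86 kW × 120 h = 103.2 kWh
Cost = 103.2 kWh × $0.08/kWh = $8.26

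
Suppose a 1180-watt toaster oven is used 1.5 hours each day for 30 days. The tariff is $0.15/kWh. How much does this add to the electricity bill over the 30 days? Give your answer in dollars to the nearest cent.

Runtime = 1.5 h/day × 30 days = 45 h
Energy = 1.18 kW × 45 h = 53.1 kWh
Cost = 53.1 kWh × $0.15/kWh = $7.97

$7.97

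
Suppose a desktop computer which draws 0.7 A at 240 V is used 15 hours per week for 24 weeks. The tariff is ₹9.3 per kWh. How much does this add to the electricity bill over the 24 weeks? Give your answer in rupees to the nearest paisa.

Power = 0.7 A × 240 V = 168 W = 0.168 kW
Runtime = 15 h/week × 24 weeks = 360 h
Energy = 0.168 kW × 360 h = 60.48 kWh
Cost = 60.48 kWh × ₹9.3/kWh = ₹562.46

₹562.46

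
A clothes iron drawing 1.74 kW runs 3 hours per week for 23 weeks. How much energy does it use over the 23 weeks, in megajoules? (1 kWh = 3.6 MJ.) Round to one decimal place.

Runtime = 3 h/week × 23 weeks = 69 h
Energy = 1.74 kW × 69 h = 120.06 kWh
= 120.06 × 3.6 MJ = 432.2 MJ

432.2 MJ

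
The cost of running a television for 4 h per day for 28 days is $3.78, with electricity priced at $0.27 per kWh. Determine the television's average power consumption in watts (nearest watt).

Energy = $3.78 ÷ $0.27/kWh = 14 kWh
Runtime = 4 h/day × 28 days = 112 h
Power = 14 kWh ÷ 112 h = 0.125 kW = 125 W

125 W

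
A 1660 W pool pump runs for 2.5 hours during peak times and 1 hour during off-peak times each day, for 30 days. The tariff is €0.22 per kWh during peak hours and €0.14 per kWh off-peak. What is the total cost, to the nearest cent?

€34.36

Peak energy = 1.66 kW × 2.5 h × 30 = 124.5 kWh
Off-peak energy = 1.66 kW × 1 h × 30 = 49.8 kWh
Cost = 124.5 × €0.22 + 49.8 × €0.14 = €27.39 + €6.972 = €34.36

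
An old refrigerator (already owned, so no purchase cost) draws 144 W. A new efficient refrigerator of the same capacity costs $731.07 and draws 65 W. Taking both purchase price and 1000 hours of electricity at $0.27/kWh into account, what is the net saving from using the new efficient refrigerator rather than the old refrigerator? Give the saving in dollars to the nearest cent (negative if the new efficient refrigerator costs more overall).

-$709.74

old refrigerator: $0.00 + (144/1000) kW × 1000 h × $0.27 = $0.00 + $38.88 = $38.88
new efficient refrigerator: $731.07 + (65/1000) kW × 1000 h × $0.27 = $731.07 + $17.55 = $748.62
Saving = $38.88 − $748.62 = −$709.74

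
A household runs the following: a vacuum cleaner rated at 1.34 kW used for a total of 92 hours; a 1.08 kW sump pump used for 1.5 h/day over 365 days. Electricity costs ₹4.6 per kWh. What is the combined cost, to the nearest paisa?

₹3287.07

vacuum cleaner: 1.34 kW × 92 h = 123.28 kWh
sump pump: Runtime = 1.5 h/day × 365 days = 547.5 h
sump pump: 1.08 kW × 547.5 h = 591.3 kWh
Total energy = 714.58 kWh
Cost = 714.58 × ₹4.6 = ₹3287.07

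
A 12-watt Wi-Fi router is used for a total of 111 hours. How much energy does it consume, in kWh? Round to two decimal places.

Energy = 0.012 kW × 111 h = 1.332 kWh ≈ 1.33 kWh

1.33 kWh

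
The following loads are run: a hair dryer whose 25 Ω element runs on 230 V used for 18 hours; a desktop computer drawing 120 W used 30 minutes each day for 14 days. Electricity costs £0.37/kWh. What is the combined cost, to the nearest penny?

£14.40

hair dryer: Power = V²/R = 230²/25 = 2116 W = 2.116 kW
hair dryer: 2.116 kW × 18 h = 38.088 kWh
desktop computer: Runtime = 30 min × 14 = 420 min = 7 h
desktop computer: 0.12 kW × 7 h = 0.84 kWh
Total energy = 38.928 kWh
Cost = 38.928 × £0.37 = £14.40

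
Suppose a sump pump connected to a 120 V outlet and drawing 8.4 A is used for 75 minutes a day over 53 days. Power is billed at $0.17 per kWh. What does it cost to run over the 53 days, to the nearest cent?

Power = 8.4 A × 120 V = 1008 W = 1.008 kW
Runtime = 75 min × 53 = 3975 min = 66.25 h
Energy = 1.008 kW × 66.25 h = 66.78 kWh
Cost = 66.78 kWh × $0.17/kWh = $11.35

$11.35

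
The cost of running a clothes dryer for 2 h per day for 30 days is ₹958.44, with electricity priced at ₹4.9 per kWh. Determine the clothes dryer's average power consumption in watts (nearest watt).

3260 W

Energy = ₹958.44 ÷ ₹4.9/kWh = 195.6 kWh
Runtime = 2 h/day × 30 days = 60 h
Power = 195.6 kWh ÷ 60 h = 3.26 kW = 3260 W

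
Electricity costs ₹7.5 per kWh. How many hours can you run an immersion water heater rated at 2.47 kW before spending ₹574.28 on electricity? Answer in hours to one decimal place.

Energy available = ₹574.28 ÷ ₹7.5/kWh = 76.5707 kWh
Hours = 76.5707 kWh ÷ 2.47 kW = 31.0 h

31.0 h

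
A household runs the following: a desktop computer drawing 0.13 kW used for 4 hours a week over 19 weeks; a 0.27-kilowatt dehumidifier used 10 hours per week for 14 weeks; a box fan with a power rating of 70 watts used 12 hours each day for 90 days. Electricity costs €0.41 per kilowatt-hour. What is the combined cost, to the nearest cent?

€50.54

desktop computer: Runtime = 4 h/week × 19 weeks = 76 h
desktop computer: 0.13 kW × 76 h = 9.88 kWh
dehumidifier: Runtime = 10 h/week × 14 weeks = 140 h
dehumidifier: 0.27 kW × 140 h = 37.8 kWh
box fan: Runtime = 12 h/day × 90 days = 1080 h
box fan: 0.07 kW × 1080 h = 75.6 kWh
Total energy = 123.28 kWh
Cost = 123.28 × €0.41 = €50.54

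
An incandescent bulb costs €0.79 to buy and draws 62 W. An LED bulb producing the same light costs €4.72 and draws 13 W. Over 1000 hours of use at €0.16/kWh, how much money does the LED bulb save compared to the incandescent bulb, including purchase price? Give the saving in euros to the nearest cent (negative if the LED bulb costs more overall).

€3.91

incandescent bulb: €0.79 + (62/1000) kW × 1000 h × €0.16 = €0.79 + €9.92 = €10.71
LED bulb: €4.72 + (13/1000) kW × 1000 h × €0.16 = €4.72 + €2.08 = €6.8
Saving = €10.71 − €6.8 = €3.91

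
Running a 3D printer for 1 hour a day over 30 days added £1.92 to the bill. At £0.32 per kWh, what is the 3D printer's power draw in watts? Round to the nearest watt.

Energy = £1.92 ÷ £0.32/kWh = 6 kWh
Runtime = 1 h/day × 30 days = 30 h
Power = 6 kWh ÷ 30 h = 0.2 kW = 200 W

200 W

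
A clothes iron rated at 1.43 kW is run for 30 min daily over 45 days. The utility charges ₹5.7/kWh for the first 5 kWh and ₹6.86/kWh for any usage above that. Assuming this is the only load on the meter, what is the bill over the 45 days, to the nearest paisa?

Runtime = 30 min × 45 = 1350 min = 22.5 h
Energy = 1.43 kW × 22.5 h = 32.175 kWh
Tier 1 (0–5 kWh): 5 × ₹5.7 = ₹28.5
Above 5 kWh: 27.175 × ₹6.86 = ₹186.4205
Bill = ₹214.92

₹214.92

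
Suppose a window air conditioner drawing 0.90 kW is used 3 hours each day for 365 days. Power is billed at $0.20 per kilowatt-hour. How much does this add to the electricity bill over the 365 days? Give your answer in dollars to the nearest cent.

$197.10

Runtime = 3 h/day × 365 days = 1095 h
Energy = 0.9 kW × 1095 h = 985.5 kWh
Cost = 985.5 kWh × $0.20/kWh = $197.10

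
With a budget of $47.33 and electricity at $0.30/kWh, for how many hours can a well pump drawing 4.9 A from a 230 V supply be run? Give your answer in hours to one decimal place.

140.0 h

Power = 4.9 A × 230 V = 1127 W = 1.127 kW
Energy available = $47.33 ÷ $0.30/kWh = 157.7667 kWh
Hours = 157.7667 kWh ÷ 1.127 kW = 140.0 h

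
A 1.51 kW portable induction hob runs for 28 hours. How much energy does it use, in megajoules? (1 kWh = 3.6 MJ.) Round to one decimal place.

Energy = 1.51 kW × 28 h = 42.28 kWh
= 42.28 × 3.6 MJ = 152.2 MJ

152.2 MJ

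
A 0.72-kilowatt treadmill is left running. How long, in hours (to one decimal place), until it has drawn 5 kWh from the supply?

Hours = 5 kWh ÷ 0.72 kW = 6.9 h

6.9 h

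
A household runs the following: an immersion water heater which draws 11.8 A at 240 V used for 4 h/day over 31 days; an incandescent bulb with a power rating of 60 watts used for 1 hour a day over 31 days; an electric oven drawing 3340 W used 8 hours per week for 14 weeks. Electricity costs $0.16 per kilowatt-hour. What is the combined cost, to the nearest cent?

$116.34

immersion water heater: Power = 11.8 A × 240 V = 2832 W = 2.832 kW
immersion water heater: Runtime = 4 h/day × 31 days = 124 h
immersion water heater: 2.832 kW × 124 h = 351.168 kWh
incandescent bulb: Runtime = 1 h/day × 31 days = 31 h
incandescent bulb: 0.06 kW × 31 h = 1.86 kWh
electric oven: Runtime = 8 h/week × 14 weeks = 112 h
electric oven: 3.34 kW × 112 h = 374.08 kWh
Total energy = 727.108 kWh
Cost = 727.108 × $0.16 = $116.34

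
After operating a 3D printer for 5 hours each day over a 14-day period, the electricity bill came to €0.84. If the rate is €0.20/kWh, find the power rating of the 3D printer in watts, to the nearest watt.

Energy = €0.84 ÷ €0.20/kWh = 4.2 kWh
Runtime = 5 h/day × 14 days = 70 h
Power = 4.2 kWh ÷ 70 h = 0.06 kW = 60 W

60 W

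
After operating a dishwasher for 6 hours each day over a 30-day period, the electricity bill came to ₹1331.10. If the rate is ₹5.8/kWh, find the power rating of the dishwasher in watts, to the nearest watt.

1275 W

Energy = ₹1331.10 ÷ ₹5.8/kWh = 229.5 kWh
Runtime = 6 h/day × 30 days = 180 h
Power = 229.5 kWh ÷ 180 h = 1.275 kW = 1275 W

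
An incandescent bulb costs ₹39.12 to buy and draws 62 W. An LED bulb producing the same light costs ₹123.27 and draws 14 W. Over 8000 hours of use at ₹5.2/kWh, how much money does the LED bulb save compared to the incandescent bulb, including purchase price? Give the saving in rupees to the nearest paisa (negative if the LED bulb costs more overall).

₹1912.65

incandescent bulb: ₹39.12 + (62/1000) kW × 8000 h × ₹5.2 = ₹39.12 + ₹2579.2 = ₹2618.32
LED bulb: ₹123.27 + (14/1000) kW × 8000 h × ₹5.2 = ₹123.27 + ₹582.4 = ₹705.67
Saving = ₹2618.32 − ₹705.67 = ₹1912.65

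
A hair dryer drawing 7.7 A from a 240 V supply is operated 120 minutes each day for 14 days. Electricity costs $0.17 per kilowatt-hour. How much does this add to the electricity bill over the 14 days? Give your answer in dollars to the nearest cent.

$8.80

Power = 7.7 A × 240 V = 1848 W = 1.848 kW
Runtime = 120 min × 14 = 1680 min = 28 h
Energy = 1.848 kW × 28 h = 51.744 kWh
Cost = 51.744 kWh × $0.17/kWh = $8.80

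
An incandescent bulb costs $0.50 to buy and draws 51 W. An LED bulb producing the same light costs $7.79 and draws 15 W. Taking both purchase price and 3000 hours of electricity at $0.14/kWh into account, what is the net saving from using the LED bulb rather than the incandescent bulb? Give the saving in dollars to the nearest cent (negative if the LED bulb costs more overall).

$7.83

incandescent bulb: $0.50 + (51/1000) kW × 3000 h × $0.14 = $0.50 + $21.42 = $21.92
LED bulb: $7.79 + (15/1000) kW × 3000 h × $0.14 = $7.79 + $6.3 = $14.09
Saving = $21.92 − $14.09 = $7.83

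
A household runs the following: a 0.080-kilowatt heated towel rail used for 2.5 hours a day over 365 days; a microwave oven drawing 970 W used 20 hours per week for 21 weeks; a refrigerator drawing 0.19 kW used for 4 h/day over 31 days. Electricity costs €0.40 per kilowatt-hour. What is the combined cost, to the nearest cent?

heated towel rail: Runtime = 2.5 h/day × 365 days = 912.5 h
heated towel rail: 0.08 kW × 912.5 h = 73 kWh
microwave oven: Runtime = 20 h/week × 21 weeks = 420 h
microwave oven: 0.97 kW × 420 h = 407.4 kWh
refrigerator: Runtime = 4 h/day × 31 days = 124 h
refrigerator: 0.19 kW × 124 h = 23.56 kWh
Total energy = 503.96 kWh
Cost = 503.96 × €0.40 = €201.58

€201.58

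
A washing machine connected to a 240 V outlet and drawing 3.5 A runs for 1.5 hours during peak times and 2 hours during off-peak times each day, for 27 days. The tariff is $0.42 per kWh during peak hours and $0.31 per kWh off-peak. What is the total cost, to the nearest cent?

Power = 3.5 A × 240 V = 840 W = 0.84 kW
Peak energy = 0.84 kW × 1.5 h × 27 = 34.02 kWh
Off-peak energy = 0.84 kW × 2 h × 27 = 45.36 kWh
Cost = 34.02 × $0.42 + 45.36 × $0.31 = $14.2884 + $14.0616 = $28.35

$28.35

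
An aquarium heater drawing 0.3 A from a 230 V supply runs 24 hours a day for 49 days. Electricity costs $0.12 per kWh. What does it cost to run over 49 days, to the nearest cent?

Power = 0.3 A × 230 V = 69 W = 0.069 kW
Runtime = 24 h × 49 = 1176 h
Energy = 0.069 kW × 1176 h = 81.144 kWh
Cost = 81.144 kWh × $0.12/kWh = $9.74

$9.74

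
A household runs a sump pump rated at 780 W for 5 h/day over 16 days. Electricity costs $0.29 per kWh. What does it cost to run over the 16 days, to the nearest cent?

Runtime = 5 h/day × 16 days = 80 h
Energy = 0.78 kW × 80 h = 62.4 kWh
Cost = 62.4 kWh × $0.29/kWh = $18.10

$18.10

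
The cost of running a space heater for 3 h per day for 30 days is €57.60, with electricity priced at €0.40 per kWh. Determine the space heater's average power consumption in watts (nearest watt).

1600 W

Energy = €57.60 ÷ €0.40/kWh = 144 kWh
Runtime = 3 h/day × 30 days = 90 h
Power = 144 kWh ÷ 90 h = 1.6 kW = 1600 W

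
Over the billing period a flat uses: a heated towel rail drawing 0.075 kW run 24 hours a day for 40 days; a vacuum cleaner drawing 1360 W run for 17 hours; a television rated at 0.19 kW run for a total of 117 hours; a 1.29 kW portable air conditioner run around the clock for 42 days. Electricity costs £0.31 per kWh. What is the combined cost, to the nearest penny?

£439.48

heated towel rail: Runtime = 24 h × 40 = 960 h
heated towel rail: 0.075 kW × 960 h = 72 kWh
vacuum cleaner: 1.36 kW × 17 h = 23.12 kWh
television: 0.19 kW × 117 h = 22.23 kWh
portable air conditioner: Runtime = 24 h × 42 = 1008 h
portable air conditioner: 1.29 kW × 1008 h = 1300.32 kWh
Total energy = 1417.67 kWh
Cost = 1417.67 × £0.31 = £439.48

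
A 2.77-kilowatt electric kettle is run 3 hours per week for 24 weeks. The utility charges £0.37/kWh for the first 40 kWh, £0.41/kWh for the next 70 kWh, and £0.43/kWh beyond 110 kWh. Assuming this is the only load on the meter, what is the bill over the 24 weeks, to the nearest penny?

£81.96

Runtime = 3 h/week × 24 weeks = 72 h
Energy = 2.77 kW × 72 h = 199.44 kWh
Tier 1 (0–40 kWh): 40 × £0.37 = £14.8
Tier 2 (40–110 kWh): 70 × £0.41 = £28.7
Above 110 kWh: 89.44 × £0.43 = £38.4592
Bill = £81.96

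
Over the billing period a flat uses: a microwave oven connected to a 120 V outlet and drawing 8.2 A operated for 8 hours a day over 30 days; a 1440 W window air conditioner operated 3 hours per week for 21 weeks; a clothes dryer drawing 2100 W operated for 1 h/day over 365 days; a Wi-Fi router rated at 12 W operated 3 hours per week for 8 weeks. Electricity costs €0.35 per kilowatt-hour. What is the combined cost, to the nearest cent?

microwave oven: Power = 8.2 A × 120 V = 984 W = 0.984 kW
microwave oven: Runtime = 8 h/day × 30 days = 240 h
microwave oven: 0.984 kW × 240 h = 236.16 kWh
window air conditioner: Runtime = 3 h/week × 21 weeks = 63 h
window air conditioner: 1.44 kW × 63 h = 90.72 kWh
clothes dryer: Runtime = 1 h/day × 365 days = 365 h
clothes dryer: 2.1 kW × 365 h = 766.5 kWh
Wi-Fi router: Runtime = 3 h/week × 8 weeks = 24 h
Wi-Fi router: 0.012 kW × 24 h = 0.288 kWh
Total energy = 1093.668 kWh
Cost = 1093.668 × €0.35 = €382.78

€382.78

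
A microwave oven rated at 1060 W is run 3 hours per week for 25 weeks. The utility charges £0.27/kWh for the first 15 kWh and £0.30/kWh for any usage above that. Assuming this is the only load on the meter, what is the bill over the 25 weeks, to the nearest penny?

£23.40

Runtime = 3 h/week × 25 weeks = 75 h
Energy = 1.06 kW × 75 h = 79.5 kWh
Tier 1 (0–15 kWh): 15 × £0.27 = £4.05
Above 15 kWh: 64.5 × £0.30 = £19.35
Bill = £23.40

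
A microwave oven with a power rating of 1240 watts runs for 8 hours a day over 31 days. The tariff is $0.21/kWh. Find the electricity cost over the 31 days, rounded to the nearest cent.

$64.58

Runtime = 8 h/day × 31 days = 248 h
Energy = 1.24 kW × 248 h = 307.52 kWh
Cost = 307.52 kWh × $0.21/kWh = $64.58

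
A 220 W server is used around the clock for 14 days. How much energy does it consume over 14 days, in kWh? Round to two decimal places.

Runtime = 24 h × 14 = 336 h
Energy = 0.22 kW × 336 h = 73.92 kWh

73.92 kWh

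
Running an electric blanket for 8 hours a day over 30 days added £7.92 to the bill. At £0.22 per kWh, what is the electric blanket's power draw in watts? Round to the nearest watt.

150 W

Energy = £7.92 ÷ £0.22/kWh = 36 kWh
Runtime = 8 h/day × 30 days = 240 h
Power = 36 kWh ÷ 240 h = 0.15 kW = 150 W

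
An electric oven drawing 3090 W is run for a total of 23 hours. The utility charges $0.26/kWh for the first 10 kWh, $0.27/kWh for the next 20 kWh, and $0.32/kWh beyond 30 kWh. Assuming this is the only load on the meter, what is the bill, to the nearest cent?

Energy = 3.09 kW × 23 h = 71.07 kWh
Tier 1 (0–10 kWh): 10 × $0.26 = $2.6
Tier 2 (10–30 kWh): 20 × $0.27 = $5.4
Above 30 kWh: 41.07 × $0.32 = $13.1424
Bill = $21.14

$21.14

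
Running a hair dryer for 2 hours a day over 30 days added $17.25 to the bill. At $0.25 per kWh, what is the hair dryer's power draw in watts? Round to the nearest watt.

1150 W

Energy = $17.25 ÷ $0.25/kWh = 69 kWh
Runtime = 2 h/day × 30 days = 60 h
Power = 69 kWh ÷ 60 h = 1.15 kW = 1150 W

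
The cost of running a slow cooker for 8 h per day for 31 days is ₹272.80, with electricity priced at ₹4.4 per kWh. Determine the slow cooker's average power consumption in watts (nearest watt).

Energy = ₹272.80 ÷ ₹4.4/kWh = 62 kWh
Runtime = 8 h/day × 31 days = 248 h
Power = 62 kWh ÷ 248 h = 0.25 kW = 250 W

250 W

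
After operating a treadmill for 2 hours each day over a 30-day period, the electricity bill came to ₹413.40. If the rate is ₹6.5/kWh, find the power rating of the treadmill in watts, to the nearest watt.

1060 W

Energy = ₹413.40 ÷ ₹6.5/kWh = 63.6 kWh
Runtime = 2 h/day × 30 days = 60 h
Power = 63.6 kWh ÷ 60 h = 1.06 kW = 1060 W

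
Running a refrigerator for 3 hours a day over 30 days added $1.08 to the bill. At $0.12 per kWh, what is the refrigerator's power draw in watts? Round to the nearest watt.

Energy = $1.08 ÷ $0.12/kWh = 9 kWh
Runtime = 3 h/day × 30 days = 90 h
Power = 9 kWh ÷ 90 h = 0.1 kW = 100 W

100 W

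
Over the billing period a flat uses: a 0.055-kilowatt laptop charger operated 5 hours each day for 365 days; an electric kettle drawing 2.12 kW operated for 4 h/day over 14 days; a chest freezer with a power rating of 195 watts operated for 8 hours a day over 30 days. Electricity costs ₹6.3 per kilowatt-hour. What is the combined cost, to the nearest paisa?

laptop charger: Runtime = 5 h/day × 365 days = 1825 h
laptop charger: 0.055 kW × 1825 h = 100.375 kWh
electric kettle: Runtime = 4 h/day × 14 days = 56 h
electric kettle: 2.12 kW × 56 h = 118.72 kWh
chest freezer: Runtime = 8 h/day × 30 days = 240 h
chest freezer: 0.195 kW × 240 h = 46.8 kWh
Total energy = 265.895 kWh
Cost = 265.895 × ₹6.3 = ₹1675.14

₹1675.14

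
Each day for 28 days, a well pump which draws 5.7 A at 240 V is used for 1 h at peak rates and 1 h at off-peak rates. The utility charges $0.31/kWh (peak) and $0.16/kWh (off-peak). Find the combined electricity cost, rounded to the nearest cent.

Power = 5.7 A × 240 V = 1368 W = 1.368 kW
Peak energy = 1.368 kW × 1 h × 28 = 38.304 kWh
Off-peak energy = 1.368 kW × 1 h × 28 = 38.304 kWh
Cost = 38.304 × $0.31 + 38.304 × $0.16 = $11.87424 + $6.12864 = $18.00

$18.00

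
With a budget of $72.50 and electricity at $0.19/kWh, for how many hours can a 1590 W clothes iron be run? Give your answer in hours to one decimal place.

Energy available = $72.50 ÷ $0.19/kWh = 381.5789 kWh
Hours = 381.5789 kWh ÷ 1.59 kW = 240.0 h

240.0 h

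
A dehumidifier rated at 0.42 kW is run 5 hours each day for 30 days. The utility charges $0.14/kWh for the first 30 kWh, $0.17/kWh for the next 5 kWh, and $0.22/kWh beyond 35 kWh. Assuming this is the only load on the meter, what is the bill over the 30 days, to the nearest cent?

Runtime = 5 h/day × 30 days = 150 h
Energy = 0.42 kW × 150 h = 63 kWh
Tier 1 (0–30 kWh): 30 × $0.14 = $4.2
Tier 2 (30–35 kWh): 5 × $0.17 = $0.85
Above 35 kWh: 28 × $0.22 = $6.16
Bill = $11.21

$11.21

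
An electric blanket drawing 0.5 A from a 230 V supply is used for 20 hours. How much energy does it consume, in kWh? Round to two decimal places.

Power = 0.5 A × 230 V = 115 W = 0.115 kW
Energy = 0.115 kW × 20 h = 2.3 kWh

2.30 kWh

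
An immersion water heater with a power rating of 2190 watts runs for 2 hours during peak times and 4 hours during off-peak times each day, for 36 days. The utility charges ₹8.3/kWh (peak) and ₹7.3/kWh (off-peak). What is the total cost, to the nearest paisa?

₹3610.87

Peak energy = 2.19 kW × 2 h × 36 = 157.68 kWh
Off-peak energy = 2.19 kW × 4 h × 36 = 315.36 kWh
Cost = 157.68 × ₹8.3 + 315.36 × ₹7.3 = ₹1308.744 + ₹2302.128 = ₹3610.87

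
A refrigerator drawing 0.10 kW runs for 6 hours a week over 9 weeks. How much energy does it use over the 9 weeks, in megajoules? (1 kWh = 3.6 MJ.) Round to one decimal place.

Runtime = 6 h/week × 9 weeks = 54 h
Energy = 0.1 kW × 54 h = 5.4 kWh
= 5.4 × 3.6 MJ = 19.4 MJ

19.4 MJ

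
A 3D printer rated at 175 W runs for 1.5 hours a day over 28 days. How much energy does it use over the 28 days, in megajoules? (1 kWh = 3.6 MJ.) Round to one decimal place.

26.5 MJ

Runtime = 1.5 h/day × 28 days = 42 h
Energy = 0.175 kW × 42 h = 7.35 kWh
= 7.35 × 3.6 MJ = 26.5 MJ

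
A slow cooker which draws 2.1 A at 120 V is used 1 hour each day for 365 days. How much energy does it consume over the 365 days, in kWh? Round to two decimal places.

91.98 kWh

Power = 2.1 A × 120 V = 252 W = 0.252 kW
Runtime = 1 h/day × 365 days = 365 h
Energy = 0.252 kW × 365 h = 91.98 kWh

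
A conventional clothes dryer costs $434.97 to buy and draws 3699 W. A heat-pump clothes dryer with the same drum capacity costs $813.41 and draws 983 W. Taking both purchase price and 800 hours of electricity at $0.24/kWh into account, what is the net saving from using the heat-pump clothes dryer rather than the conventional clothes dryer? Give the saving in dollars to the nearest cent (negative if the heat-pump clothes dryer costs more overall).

$143.03

conventional clothes dryer: $434.97 + (3699/1000) kW × 800 h × $0.24 = $434.97 + $710.208 = $1145.178
heat-pump clothes dryer: $813.41 + (983/1000) kW × 800 h × $0.24 = $813.41 + $188.736 = $1002.146
Saving = $1145.178 − $1002.146 = $143.032 → $143.03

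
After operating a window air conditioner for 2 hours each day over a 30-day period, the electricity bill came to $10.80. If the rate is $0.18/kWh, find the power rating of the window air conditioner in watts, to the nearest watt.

Energy = $10.80 ÷ $0.18/kWh = 60 kWh
Runtime = 2 h/day × 30 days = 60 h
Power = 60 kWh ÷ 60 h = 1 kW = 1000 W

1000 W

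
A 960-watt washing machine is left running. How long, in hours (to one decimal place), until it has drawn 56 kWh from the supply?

58.3 h

Hours = 56 kWh ÷ 0.96 kW = 58.3 h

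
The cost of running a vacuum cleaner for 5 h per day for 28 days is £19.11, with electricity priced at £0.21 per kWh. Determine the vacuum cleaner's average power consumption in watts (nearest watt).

Energy = £19.11 ÷ £0.21/kWh = 91 kWh
Runtime = 5 h/day × 28 days = 140 h
Power = 91 kWh ÷ 140 h = 0.65 kW = 650 W

650 W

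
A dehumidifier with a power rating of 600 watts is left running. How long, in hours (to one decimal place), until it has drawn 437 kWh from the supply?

728.3 h

Hours = 437 kWh ÷ 0.6 kW = 728.3 h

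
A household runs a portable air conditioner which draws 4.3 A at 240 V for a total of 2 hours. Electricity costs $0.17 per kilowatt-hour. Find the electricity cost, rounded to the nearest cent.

Power = 4.3 A × 240 V = 1032 W = 1.032 kW
Energy = 1.032 kW × 2 h = 2.064 kWh
Cost = 2.064 kWh × $0.17/kWh = $0.35

$0.35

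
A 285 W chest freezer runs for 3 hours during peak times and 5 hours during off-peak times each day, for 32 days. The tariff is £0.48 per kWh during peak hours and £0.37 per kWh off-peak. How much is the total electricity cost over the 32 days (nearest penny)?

Peak energy = 0.285 kW × 3 h × 32 = 27.36 kWh
Off-peak energy = 0.285 kW × 5 h × 32 = 45.6 kWh
Cost = 27.36 × £0.48 + 45.6 × £0.37 = £13.1328 + £16.872 = £30.00

£30.00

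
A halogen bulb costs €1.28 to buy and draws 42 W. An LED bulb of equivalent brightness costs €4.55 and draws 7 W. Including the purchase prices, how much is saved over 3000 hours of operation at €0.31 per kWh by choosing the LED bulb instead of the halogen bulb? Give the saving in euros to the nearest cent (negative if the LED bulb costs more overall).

€29.28

halogen bulb: €1.28 + (42/1000) kW × 3000 h × €0.31 = €1.28 + €39.06 = €40.34
LED bulb: €4.55 + (7/1000) kW × 3000 h × €0.31 = €4.55 + €6.51 = €11.06
Saving = €40.34 − €11.06 = €29.28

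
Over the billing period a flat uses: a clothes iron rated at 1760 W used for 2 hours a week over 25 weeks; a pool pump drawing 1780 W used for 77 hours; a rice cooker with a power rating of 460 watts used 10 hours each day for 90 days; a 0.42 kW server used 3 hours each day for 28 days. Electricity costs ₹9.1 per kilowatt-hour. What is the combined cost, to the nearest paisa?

clothes iron: Runtime = 2 h/week × 25 weeks = 50 h
clothes iron: 1.76 kW × 50 h = 88 kWh
pool pump: 1.78 kW × 77 h = 137.06 kWh
rice cooker: Runtime = 10 h/day × 90 days = 900 h
rice cooker: 0.46 kW × 900 h = 414 kWh
server: Runtime = 3 h/day × 28 days = 84 h
server: 0.42 kW × 84 h = 35.28 kWh
Total energy = 674.34 kWh
Cost = 674.34 × ₹9.1 = ₹6136.49

₹6136.49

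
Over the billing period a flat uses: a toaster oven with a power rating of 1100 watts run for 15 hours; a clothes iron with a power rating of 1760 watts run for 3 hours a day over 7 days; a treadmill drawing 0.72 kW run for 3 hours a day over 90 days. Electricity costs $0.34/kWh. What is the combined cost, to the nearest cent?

toaster oven: 1.1 kW × 15 h = 16.5 kWh
clothes iron: Runtime = 3 h/day × 7 days = 21 h
clothes iron: 1.76 kW × 21 h = 36.96 kWh
treadmill: Runtime = 3 h/day × 90 days = 270 h
treadmill: 0.72 kW × 270 h = 194.4 kWh
Total energy = 247.86 kWh
Cost = 247.86 × $0.34 = $84.27

$84.27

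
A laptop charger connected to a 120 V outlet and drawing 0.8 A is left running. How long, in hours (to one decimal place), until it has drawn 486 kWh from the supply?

5062.5 h

Power = 0.8 A × 120 V = 96 W = 0.096 kW
Hours = 486 kWh ÷ 0.096 kW = 5062.5 h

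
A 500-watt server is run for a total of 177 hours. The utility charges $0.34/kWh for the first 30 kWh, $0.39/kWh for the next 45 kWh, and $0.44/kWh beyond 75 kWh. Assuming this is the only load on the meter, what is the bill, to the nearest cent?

Energy = 0.5 kW × 177 h = 88.5 kWh
Tier 1 (0–30 kWh): 30 × $0.34 = $10.2
Tier 2 (30–75 kWh): 45 × $0.39 = $17.55
Above 75 kWh: 13.5 × $0.44 = $5.94
Bill = $33.69

$33.69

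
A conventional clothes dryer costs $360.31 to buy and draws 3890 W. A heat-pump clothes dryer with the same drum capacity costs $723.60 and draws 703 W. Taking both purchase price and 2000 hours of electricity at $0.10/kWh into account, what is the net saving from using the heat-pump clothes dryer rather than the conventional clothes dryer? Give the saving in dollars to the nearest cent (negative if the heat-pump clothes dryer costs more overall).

conventional clothes dryer: $360.31 + (3890/1000) kW × 2000 h × $0.10 = $360.31 + $778 = $1138.31
heat-pump clothes dryer: $723.60 + (703/1000) kW × 2000 h × $0.10 = $723.60 + $140.6 = $864.2
Saving = $1138.31 − $864.2 = $274.11

$274.11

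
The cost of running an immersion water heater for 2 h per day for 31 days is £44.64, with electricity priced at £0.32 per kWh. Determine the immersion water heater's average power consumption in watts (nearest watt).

Energy = £44.64 ÷ £0.32/kWh = 139.5 kWh
Runtime = 2 h/day × 31 days = 62 h
Power = 139.5 kWh ÷ 62 h = 2.25 kW = 2250 W

2250 W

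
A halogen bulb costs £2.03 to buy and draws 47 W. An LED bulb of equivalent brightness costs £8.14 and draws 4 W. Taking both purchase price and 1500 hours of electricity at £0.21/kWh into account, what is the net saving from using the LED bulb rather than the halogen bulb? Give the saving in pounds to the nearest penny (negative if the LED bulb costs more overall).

halogen bulb: £2.03 + (47/1000) kW × 1500 h × £0.21 = £2.03 + £14.805 = £16.835
LED bulb: £8.14 + (4/1000) kW × 1500 h × £0.21 = £8.14 + £1.26 = £9.4
Saving = £16.835 − £9.4 = £7.435 → £7.44

£7.44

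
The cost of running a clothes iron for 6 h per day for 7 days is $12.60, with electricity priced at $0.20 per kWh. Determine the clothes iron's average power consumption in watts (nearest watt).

Energy = $12.60 ÷ $0.20/kWh = 63 kWh
Runtime = 6 h/day × 7 days = 42 h
Power = 63 kWh ÷ 42 h = 1.5 kW = 1500 W

1500 W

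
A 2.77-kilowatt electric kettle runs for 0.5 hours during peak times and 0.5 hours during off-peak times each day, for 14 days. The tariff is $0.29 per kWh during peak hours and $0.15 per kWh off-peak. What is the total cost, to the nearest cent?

$8.53

Peak energy = 2.77 kW × 0.5 h × 14 = 19.39 kWh
Off-peak energy = 2.77 kW × 0.5 h × 14 = 19.39 kWh
Cost = 19.39 × $0.29 + 19.39 × $0.15 = $5.6231 + $2.9085 = $8.53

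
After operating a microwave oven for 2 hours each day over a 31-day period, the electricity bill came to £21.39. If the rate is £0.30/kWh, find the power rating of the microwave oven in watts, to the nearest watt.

1150 W

Energy = £21.39 ÷ £0.30/kWh = 71.3 kWh
Runtime = 2 h/day × 31 days = 62 h
Power = 71.3 kWh ÷ 62 h = 1.15 kW = 1150 W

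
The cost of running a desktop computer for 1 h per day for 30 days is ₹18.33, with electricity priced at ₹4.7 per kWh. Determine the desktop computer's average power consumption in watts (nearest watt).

130 W

Energy = ₹18.33 ÷ ₹4.7/kWh = 3.9 kWh
Runtime = 1 h/day × 30 days = 30 h
Power = 3.9 kWh ÷ 30 h = 0.13 kW = 130 W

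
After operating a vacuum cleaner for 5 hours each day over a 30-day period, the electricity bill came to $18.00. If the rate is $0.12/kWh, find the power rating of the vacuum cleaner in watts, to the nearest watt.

Energy = $18.00 ÷ $0.12/kWh = 150 kWh
Runtime = 5 h/day × 30 days = 150 h
Power = 150 kWh ÷ 150 h = 1 kW = 1000 W

1000 W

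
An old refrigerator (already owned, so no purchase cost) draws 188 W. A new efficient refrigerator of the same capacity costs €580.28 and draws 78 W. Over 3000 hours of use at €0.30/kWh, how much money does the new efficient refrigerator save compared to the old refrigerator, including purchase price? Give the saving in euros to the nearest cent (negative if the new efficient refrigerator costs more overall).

-€481.28

old refrigerator: €0.00 + (188/1000) kW × 3000 h × €0.30 = €0.00 + €169.2 = €169.2
new efficient refrigerator: €580.28 + (78/1000) kW × 3000 h × €0.30 = €580.28 + €70.2 = €650.48
Saving = €169.2 − €650.48 = −€481.28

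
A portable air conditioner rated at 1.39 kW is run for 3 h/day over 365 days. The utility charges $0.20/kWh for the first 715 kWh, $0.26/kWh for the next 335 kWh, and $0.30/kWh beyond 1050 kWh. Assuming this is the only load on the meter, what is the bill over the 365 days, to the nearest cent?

$371.72

Runtime = 3 h/day × 365 days = 1095 h
Energy = 1.39 kW × 1095 h = 1522.05 kWh
Tier 1 (0–715 kWh): 715 × $0.20 = $143
Tier 2 (715–1050 kWh): 335 × $0.26 = $87.1
Above 1050 kWh: 472.05 × $0.30 = $141.615
Bill = $371.72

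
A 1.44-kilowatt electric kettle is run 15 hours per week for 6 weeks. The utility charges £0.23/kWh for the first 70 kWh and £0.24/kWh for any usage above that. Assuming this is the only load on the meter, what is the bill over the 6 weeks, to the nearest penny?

£30.40

Runtime = 15 h/week × 6 weeks = 90 h
Energy = 1.44 kW × 90 h = 129.6 kWh
Tier 1 (0–70 kWh): 70 × £0.23 = £16.1
Above 70 kWh: 59.6 × £0.24 = £14.304
Bill = £30.40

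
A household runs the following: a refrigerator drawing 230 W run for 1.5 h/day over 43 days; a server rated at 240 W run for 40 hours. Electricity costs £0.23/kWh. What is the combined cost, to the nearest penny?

£5.62

refrigerator: Runtime = 1.5 h/day × 43 days = 64.5 h
refrigerator: 0.23 kW × 64.5 h = 14.835 kWh
server: 0.24 kW × 40 h = 9.6 kWh
Total energy = 24.435 kWh
Cost = 24.435 × £0.23 = £5.62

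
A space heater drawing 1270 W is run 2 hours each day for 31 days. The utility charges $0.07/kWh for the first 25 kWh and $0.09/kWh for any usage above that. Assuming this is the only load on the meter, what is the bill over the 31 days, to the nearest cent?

$6.59

Runtime = 2 h/day × 31 days = 62 h
Energy = 1.27 kW × 62 h = 78.74 kWh
Tier 1 (0–25 kWh): 25 × $0.07 = $1.75
Above 25 kWh: 53.74 × $0.09 = $4.8366
Bill = $6.59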